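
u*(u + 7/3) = u^2 + 7*u/3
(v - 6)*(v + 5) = v^2 - v - 30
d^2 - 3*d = d*(d - 3)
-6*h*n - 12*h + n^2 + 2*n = (-6*h + n)*(n + 2)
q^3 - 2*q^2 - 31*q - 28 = (q - 7)*(q + 1)*(q + 4)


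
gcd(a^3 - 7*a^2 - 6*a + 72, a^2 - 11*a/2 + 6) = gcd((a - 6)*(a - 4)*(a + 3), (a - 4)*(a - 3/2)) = a - 4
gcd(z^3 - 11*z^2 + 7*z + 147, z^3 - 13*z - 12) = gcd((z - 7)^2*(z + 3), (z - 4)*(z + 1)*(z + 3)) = z + 3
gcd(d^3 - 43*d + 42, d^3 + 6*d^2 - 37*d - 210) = d^2 + d - 42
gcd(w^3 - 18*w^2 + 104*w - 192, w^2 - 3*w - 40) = w - 8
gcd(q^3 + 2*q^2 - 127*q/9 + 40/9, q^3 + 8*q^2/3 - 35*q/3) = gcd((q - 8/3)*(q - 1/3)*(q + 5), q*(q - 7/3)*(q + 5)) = q + 5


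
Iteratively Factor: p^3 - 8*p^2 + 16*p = (p - 4)*(p^2 - 4*p) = p*(p - 4)*(p - 4)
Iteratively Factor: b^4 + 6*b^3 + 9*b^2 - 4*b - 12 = (b - 1)*(b^3 + 7*b^2 + 16*b + 12) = (b - 1)*(b + 2)*(b^2 + 5*b + 6) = (b - 1)*(b + 2)*(b + 3)*(b + 2)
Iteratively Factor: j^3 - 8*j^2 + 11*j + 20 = (j + 1)*(j^2 - 9*j + 20) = (j - 4)*(j + 1)*(j - 5)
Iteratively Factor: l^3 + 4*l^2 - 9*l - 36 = (l - 3)*(l^2 + 7*l + 12) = (l - 3)*(l + 3)*(l + 4)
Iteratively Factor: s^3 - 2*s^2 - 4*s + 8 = (s - 2)*(s^2 - 4) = (s - 2)^2*(s + 2)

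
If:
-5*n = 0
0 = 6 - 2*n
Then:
No Solution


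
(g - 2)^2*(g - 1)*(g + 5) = g^4 - 17*g^2 + 36*g - 20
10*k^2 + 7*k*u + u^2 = (2*k + u)*(5*k + u)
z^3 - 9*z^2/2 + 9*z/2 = z*(z - 3)*(z - 3/2)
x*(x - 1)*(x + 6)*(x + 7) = x^4 + 12*x^3 + 29*x^2 - 42*x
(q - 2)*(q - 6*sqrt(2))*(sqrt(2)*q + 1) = sqrt(2)*q^3 - 11*q^2 - 2*sqrt(2)*q^2 - 6*sqrt(2)*q + 22*q + 12*sqrt(2)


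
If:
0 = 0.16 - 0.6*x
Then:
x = 0.27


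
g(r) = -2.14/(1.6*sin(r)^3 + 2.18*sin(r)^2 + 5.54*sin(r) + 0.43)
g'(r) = -2.14*(-4.8*sin(r)^2*cos(r) - 4.36*sin(r)*cos(r) - 5.54*cos(r))/(1.6*sin(r)^3 + 2.18*sin(r)^2 + 5.54*sin(r) + 0.43)^2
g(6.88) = -0.47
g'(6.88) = 0.83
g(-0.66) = 0.85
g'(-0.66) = 1.25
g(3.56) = 1.36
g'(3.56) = -3.63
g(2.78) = -0.78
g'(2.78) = -2.06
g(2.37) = -0.36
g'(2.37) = -0.48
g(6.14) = 6.67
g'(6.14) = 103.23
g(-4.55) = -0.22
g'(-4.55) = -0.05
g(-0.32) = 1.87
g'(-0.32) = 7.17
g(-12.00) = -0.50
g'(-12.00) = 0.91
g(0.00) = -4.98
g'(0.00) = 64.12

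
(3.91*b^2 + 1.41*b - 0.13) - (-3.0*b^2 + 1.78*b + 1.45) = 6.91*b^2 - 0.37*b - 1.58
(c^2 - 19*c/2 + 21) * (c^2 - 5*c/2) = c^4 - 12*c^3 + 179*c^2/4 - 105*c/2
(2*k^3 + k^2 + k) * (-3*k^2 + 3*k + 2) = -6*k^5 + 3*k^4 + 4*k^3 + 5*k^2 + 2*k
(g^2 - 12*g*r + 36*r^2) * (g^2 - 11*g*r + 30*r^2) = g^4 - 23*g^3*r + 198*g^2*r^2 - 756*g*r^3 + 1080*r^4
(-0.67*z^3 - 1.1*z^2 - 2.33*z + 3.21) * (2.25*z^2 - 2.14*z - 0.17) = -1.5075*z^5 - 1.0412*z^4 - 2.7746*z^3 + 12.3957*z^2 - 6.4733*z - 0.5457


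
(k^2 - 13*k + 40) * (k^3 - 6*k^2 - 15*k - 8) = k^5 - 19*k^4 + 103*k^3 - 53*k^2 - 496*k - 320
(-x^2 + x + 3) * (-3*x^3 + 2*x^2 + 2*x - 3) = 3*x^5 - 5*x^4 - 9*x^3 + 11*x^2 + 3*x - 9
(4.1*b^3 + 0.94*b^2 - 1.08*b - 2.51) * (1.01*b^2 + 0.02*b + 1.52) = 4.141*b^5 + 1.0314*b^4 + 5.16*b^3 - 1.1279*b^2 - 1.6918*b - 3.8152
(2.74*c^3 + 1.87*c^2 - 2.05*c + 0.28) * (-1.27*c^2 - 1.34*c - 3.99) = -3.4798*c^5 - 6.0465*c^4 - 10.8349*c^3 - 5.0699*c^2 + 7.8043*c - 1.1172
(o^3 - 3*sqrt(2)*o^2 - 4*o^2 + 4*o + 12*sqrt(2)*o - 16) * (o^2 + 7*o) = o^5 - 3*sqrt(2)*o^4 + 3*o^4 - 24*o^3 - 9*sqrt(2)*o^3 + 12*o^2 + 84*sqrt(2)*o^2 - 112*o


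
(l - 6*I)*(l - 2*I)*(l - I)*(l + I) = l^4 - 8*I*l^3 - 11*l^2 - 8*I*l - 12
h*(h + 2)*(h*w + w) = h^3*w + 3*h^2*w + 2*h*w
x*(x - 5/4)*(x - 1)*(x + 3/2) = x^4 - 3*x^3/4 - 17*x^2/8 + 15*x/8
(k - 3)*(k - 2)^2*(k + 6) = k^4 - k^3 - 26*k^2 + 84*k - 72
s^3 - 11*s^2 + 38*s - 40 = (s - 5)*(s - 4)*(s - 2)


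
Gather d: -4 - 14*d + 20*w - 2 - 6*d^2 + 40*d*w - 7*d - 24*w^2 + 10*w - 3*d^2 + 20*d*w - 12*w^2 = -9*d^2 + d*(60*w - 21) - 36*w^2 + 30*w - 6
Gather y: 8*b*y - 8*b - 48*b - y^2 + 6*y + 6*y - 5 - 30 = -56*b - y^2 + y*(8*b + 12) - 35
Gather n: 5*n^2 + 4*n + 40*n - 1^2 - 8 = 5*n^2 + 44*n - 9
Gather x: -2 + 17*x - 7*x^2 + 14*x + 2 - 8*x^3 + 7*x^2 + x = -8*x^3 + 32*x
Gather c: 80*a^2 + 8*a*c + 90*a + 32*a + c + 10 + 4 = 80*a^2 + 122*a + c*(8*a + 1) + 14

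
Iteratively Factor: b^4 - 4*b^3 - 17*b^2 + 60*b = (b + 4)*(b^3 - 8*b^2 + 15*b) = (b - 5)*(b + 4)*(b^2 - 3*b) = (b - 5)*(b - 3)*(b + 4)*(b)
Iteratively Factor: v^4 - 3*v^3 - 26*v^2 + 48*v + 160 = (v - 5)*(v^3 + 2*v^2 - 16*v - 32) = (v - 5)*(v + 2)*(v^2 - 16) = (v - 5)*(v - 4)*(v + 2)*(v + 4)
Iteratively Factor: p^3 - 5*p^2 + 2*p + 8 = (p - 2)*(p^2 - 3*p - 4) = (p - 2)*(p + 1)*(p - 4)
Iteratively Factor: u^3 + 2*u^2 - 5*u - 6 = (u + 3)*(u^2 - u - 2) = (u - 2)*(u + 3)*(u + 1)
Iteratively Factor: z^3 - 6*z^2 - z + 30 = (z - 3)*(z^2 - 3*z - 10) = (z - 5)*(z - 3)*(z + 2)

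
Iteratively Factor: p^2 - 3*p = (p)*(p - 3)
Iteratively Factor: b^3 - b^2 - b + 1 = (b - 1)*(b^2 - 1) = (b - 1)^2*(b + 1)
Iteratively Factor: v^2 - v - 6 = (v - 3)*(v + 2)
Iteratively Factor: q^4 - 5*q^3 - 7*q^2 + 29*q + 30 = (q - 5)*(q^3 - 7*q - 6) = (q - 5)*(q + 2)*(q^2 - 2*q - 3) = (q - 5)*(q + 1)*(q + 2)*(q - 3)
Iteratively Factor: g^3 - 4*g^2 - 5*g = (g)*(g^2 - 4*g - 5) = g*(g - 5)*(g + 1)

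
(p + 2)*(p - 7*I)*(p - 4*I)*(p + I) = p^4 + 2*p^3 - 10*I*p^3 - 17*p^2 - 20*I*p^2 - 34*p - 28*I*p - 56*I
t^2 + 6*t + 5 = (t + 1)*(t + 5)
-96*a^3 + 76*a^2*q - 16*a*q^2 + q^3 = (-8*a + q)*(-6*a + q)*(-2*a + q)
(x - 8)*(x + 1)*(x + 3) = x^3 - 4*x^2 - 29*x - 24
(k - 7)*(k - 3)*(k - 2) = k^3 - 12*k^2 + 41*k - 42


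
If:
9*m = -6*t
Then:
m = -2*t/3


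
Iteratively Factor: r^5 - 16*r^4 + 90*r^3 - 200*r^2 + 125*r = (r)*(r^4 - 16*r^3 + 90*r^2 - 200*r + 125) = r*(r - 1)*(r^3 - 15*r^2 + 75*r - 125) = r*(r - 5)*(r - 1)*(r^2 - 10*r + 25) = r*(r - 5)^2*(r - 1)*(r - 5)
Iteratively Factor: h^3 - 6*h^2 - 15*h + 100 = (h - 5)*(h^2 - h - 20) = (h - 5)*(h + 4)*(h - 5)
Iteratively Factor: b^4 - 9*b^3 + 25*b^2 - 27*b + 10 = (b - 2)*(b^3 - 7*b^2 + 11*b - 5) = (b - 2)*(b - 1)*(b^2 - 6*b + 5) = (b - 5)*(b - 2)*(b - 1)*(b - 1)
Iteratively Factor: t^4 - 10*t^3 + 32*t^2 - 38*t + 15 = (t - 3)*(t^3 - 7*t^2 + 11*t - 5) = (t - 3)*(t - 1)*(t^2 - 6*t + 5) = (t - 3)*(t - 1)^2*(t - 5)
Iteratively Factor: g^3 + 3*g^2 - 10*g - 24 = (g + 2)*(g^2 + g - 12) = (g - 3)*(g + 2)*(g + 4)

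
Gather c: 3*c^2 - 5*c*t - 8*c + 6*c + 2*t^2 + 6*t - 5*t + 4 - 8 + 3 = 3*c^2 + c*(-5*t - 2) + 2*t^2 + t - 1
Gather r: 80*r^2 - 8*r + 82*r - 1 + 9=80*r^2 + 74*r + 8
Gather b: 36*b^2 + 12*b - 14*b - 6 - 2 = 36*b^2 - 2*b - 8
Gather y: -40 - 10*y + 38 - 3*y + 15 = 13 - 13*y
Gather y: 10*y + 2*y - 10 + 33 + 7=12*y + 30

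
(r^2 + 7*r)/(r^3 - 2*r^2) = (r + 7)/(r*(r - 2))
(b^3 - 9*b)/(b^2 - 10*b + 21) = b*(b + 3)/(b - 7)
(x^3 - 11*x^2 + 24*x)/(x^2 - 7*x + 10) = x*(x^2 - 11*x + 24)/(x^2 - 7*x + 10)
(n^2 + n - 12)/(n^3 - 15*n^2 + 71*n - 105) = (n + 4)/(n^2 - 12*n + 35)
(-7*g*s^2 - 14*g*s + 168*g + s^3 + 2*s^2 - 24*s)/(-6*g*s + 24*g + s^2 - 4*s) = (-7*g*s - 42*g + s^2 + 6*s)/(-6*g + s)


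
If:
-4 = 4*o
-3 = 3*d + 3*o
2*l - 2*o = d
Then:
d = 0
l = -1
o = -1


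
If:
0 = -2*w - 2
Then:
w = -1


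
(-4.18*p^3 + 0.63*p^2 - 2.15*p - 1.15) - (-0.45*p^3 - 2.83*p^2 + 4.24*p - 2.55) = -3.73*p^3 + 3.46*p^2 - 6.39*p + 1.4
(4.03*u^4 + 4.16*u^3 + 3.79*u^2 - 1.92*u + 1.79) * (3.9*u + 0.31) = 15.717*u^5 + 17.4733*u^4 + 16.0706*u^3 - 6.3131*u^2 + 6.3858*u + 0.5549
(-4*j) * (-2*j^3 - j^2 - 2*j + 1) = 8*j^4 + 4*j^3 + 8*j^2 - 4*j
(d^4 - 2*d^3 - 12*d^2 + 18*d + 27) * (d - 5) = d^5 - 7*d^4 - 2*d^3 + 78*d^2 - 63*d - 135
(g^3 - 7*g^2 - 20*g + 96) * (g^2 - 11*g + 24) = g^5 - 18*g^4 + 81*g^3 + 148*g^2 - 1536*g + 2304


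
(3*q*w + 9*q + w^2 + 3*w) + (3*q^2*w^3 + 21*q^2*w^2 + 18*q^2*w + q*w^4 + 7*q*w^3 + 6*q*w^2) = 3*q^2*w^3 + 21*q^2*w^2 + 18*q^2*w + q*w^4 + 7*q*w^3 + 6*q*w^2 + 3*q*w + 9*q + w^2 + 3*w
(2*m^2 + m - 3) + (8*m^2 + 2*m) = 10*m^2 + 3*m - 3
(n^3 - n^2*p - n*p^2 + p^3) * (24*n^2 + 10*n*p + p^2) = 24*n^5 - 14*n^4*p - 33*n^3*p^2 + 13*n^2*p^3 + 9*n*p^4 + p^5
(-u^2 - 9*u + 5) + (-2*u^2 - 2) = -3*u^2 - 9*u + 3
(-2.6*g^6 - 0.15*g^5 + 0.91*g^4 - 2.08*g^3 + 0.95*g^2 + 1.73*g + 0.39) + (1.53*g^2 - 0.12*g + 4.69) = -2.6*g^6 - 0.15*g^5 + 0.91*g^4 - 2.08*g^3 + 2.48*g^2 + 1.61*g + 5.08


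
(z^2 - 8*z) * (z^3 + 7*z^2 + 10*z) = z^5 - z^4 - 46*z^3 - 80*z^2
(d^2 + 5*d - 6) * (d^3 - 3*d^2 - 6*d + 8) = d^5 + 2*d^4 - 27*d^3 - 4*d^2 + 76*d - 48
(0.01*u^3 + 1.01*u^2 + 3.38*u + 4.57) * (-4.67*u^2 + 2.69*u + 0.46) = -0.0467*u^5 - 4.6898*u^4 - 13.0631*u^3 - 11.7851*u^2 + 13.8481*u + 2.1022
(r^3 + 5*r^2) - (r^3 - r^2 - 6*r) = 6*r^2 + 6*r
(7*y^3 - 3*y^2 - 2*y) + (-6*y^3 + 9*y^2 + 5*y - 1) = y^3 + 6*y^2 + 3*y - 1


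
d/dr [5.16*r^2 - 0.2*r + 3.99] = 10.32*r - 0.2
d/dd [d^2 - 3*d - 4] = 2*d - 3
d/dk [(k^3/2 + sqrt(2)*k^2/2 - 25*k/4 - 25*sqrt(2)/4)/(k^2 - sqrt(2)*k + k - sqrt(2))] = (-(2*k - sqrt(2) + 1)*(2*k^3 + 2*sqrt(2)*k^2 - 25*k - 25*sqrt(2)) + (6*k^2 + 4*sqrt(2)*k - 25)*(k^2 - sqrt(2)*k + k - sqrt(2)))/(4*(k^2 - sqrt(2)*k + k - sqrt(2))^2)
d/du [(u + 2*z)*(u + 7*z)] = 2*u + 9*z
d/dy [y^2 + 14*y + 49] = 2*y + 14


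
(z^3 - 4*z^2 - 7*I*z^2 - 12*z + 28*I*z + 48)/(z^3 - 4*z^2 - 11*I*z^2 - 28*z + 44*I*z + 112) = (z - 3*I)/(z - 7*I)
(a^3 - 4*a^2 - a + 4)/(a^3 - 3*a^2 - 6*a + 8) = (a + 1)/(a + 2)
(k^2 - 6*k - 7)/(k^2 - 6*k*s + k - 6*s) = (7 - k)/(-k + 6*s)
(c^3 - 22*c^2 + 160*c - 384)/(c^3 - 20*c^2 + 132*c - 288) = (c - 8)/(c - 6)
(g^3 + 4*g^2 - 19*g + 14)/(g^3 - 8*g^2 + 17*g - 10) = (g + 7)/(g - 5)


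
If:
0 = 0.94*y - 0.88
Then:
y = 0.94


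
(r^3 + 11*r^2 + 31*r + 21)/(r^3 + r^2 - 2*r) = (r^3 + 11*r^2 + 31*r + 21)/(r*(r^2 + r - 2))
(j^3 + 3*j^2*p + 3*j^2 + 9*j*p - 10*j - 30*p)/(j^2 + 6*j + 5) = (j^2 + 3*j*p - 2*j - 6*p)/(j + 1)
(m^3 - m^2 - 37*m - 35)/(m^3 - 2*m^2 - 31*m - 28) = (m + 5)/(m + 4)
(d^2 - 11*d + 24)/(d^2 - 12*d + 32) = (d - 3)/(d - 4)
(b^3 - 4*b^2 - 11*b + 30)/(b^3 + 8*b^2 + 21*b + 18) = (b^2 - 7*b + 10)/(b^2 + 5*b + 6)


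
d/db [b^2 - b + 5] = 2*b - 1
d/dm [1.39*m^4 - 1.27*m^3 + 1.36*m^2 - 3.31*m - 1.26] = 5.56*m^3 - 3.81*m^2 + 2.72*m - 3.31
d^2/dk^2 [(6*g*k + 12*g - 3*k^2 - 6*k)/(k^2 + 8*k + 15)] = 6*(2*g*k^3 + 12*g*k^2 + 6*g*k - 44*g + 6*k^3 + 45*k^2 + 90*k + 15)/(k^6 + 24*k^5 + 237*k^4 + 1232*k^3 + 3555*k^2 + 5400*k + 3375)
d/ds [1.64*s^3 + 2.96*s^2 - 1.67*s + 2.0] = 4.92*s^2 + 5.92*s - 1.67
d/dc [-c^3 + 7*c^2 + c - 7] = -3*c^2 + 14*c + 1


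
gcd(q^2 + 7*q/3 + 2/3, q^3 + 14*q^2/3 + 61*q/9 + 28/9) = 1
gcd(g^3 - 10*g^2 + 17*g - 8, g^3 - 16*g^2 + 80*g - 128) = g - 8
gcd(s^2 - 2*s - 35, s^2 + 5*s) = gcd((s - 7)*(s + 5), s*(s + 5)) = s + 5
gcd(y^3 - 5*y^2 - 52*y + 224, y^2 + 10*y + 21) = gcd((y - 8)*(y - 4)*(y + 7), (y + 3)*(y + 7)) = y + 7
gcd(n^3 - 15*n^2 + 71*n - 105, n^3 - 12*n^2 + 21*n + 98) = n - 7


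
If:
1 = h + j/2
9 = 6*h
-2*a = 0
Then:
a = 0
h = 3/2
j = -1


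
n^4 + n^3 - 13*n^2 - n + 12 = (n - 3)*(n - 1)*(n + 1)*(n + 4)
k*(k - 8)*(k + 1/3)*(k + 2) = k^4 - 17*k^3/3 - 18*k^2 - 16*k/3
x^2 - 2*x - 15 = (x - 5)*(x + 3)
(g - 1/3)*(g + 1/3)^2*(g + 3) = g^4 + 10*g^3/3 + 8*g^2/9 - 10*g/27 - 1/9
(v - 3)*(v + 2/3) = v^2 - 7*v/3 - 2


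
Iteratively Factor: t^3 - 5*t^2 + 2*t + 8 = (t - 2)*(t^2 - 3*t - 4) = (t - 4)*(t - 2)*(t + 1)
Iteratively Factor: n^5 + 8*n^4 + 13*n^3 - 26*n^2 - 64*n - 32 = (n + 4)*(n^4 + 4*n^3 - 3*n^2 - 14*n - 8) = (n + 1)*(n + 4)*(n^3 + 3*n^2 - 6*n - 8) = (n + 1)*(n + 4)^2*(n^2 - n - 2) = (n + 1)^2*(n + 4)^2*(n - 2)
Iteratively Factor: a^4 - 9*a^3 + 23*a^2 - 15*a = (a - 1)*(a^3 - 8*a^2 + 15*a) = a*(a - 1)*(a^2 - 8*a + 15) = a*(a - 5)*(a - 1)*(a - 3)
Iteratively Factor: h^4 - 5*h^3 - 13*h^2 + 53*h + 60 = (h + 3)*(h^3 - 8*h^2 + 11*h + 20) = (h + 1)*(h + 3)*(h^2 - 9*h + 20) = (h - 5)*(h + 1)*(h + 3)*(h - 4)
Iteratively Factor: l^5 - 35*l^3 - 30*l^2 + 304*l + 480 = (l - 4)*(l^4 + 4*l^3 - 19*l^2 - 106*l - 120) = (l - 5)*(l - 4)*(l^3 + 9*l^2 + 26*l + 24) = (l - 5)*(l - 4)*(l + 3)*(l^2 + 6*l + 8) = (l - 5)*(l - 4)*(l + 2)*(l + 3)*(l + 4)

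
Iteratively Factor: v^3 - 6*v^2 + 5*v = (v)*(v^2 - 6*v + 5) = v*(v - 5)*(v - 1)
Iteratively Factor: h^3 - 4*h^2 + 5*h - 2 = (h - 1)*(h^2 - 3*h + 2) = (h - 2)*(h - 1)*(h - 1)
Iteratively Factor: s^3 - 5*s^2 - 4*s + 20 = (s + 2)*(s^2 - 7*s + 10) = (s - 2)*(s + 2)*(s - 5)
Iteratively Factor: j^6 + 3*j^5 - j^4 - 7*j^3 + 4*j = (j)*(j^5 + 3*j^4 - j^3 - 7*j^2 + 4) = j*(j + 2)*(j^4 + j^3 - 3*j^2 - j + 2) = j*(j - 1)*(j + 2)*(j^3 + 2*j^2 - j - 2) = j*(j - 1)*(j + 1)*(j + 2)*(j^2 + j - 2) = j*(j - 1)^2*(j + 1)*(j + 2)*(j + 2)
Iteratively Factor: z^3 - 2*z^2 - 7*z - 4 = (z + 1)*(z^2 - 3*z - 4) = (z + 1)^2*(z - 4)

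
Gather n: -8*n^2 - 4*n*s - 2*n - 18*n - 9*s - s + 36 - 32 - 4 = -8*n^2 + n*(-4*s - 20) - 10*s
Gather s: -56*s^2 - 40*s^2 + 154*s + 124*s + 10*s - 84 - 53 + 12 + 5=-96*s^2 + 288*s - 120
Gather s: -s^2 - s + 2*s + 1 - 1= -s^2 + s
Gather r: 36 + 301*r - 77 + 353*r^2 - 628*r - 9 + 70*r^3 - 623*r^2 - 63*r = 70*r^3 - 270*r^2 - 390*r - 50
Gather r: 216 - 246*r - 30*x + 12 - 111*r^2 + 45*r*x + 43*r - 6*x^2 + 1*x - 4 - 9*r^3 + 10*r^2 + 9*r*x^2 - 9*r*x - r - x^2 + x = -9*r^3 - 101*r^2 + r*(9*x^2 + 36*x - 204) - 7*x^2 - 28*x + 224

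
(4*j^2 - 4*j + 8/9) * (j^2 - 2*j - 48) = 4*j^4 - 12*j^3 - 1648*j^2/9 + 1712*j/9 - 128/3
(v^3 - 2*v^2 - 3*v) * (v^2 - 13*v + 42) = v^5 - 15*v^4 + 65*v^3 - 45*v^2 - 126*v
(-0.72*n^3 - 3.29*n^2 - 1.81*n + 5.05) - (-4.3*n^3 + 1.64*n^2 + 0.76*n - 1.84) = 3.58*n^3 - 4.93*n^2 - 2.57*n + 6.89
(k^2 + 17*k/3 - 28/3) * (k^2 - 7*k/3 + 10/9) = k^4 + 10*k^3/3 - 193*k^2/9 + 758*k/27 - 280/27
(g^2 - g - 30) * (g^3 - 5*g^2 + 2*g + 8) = g^5 - 6*g^4 - 23*g^3 + 156*g^2 - 68*g - 240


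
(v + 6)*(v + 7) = v^2 + 13*v + 42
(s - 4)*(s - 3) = s^2 - 7*s + 12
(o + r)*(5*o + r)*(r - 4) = 5*o^2*r - 20*o^2 + 6*o*r^2 - 24*o*r + r^3 - 4*r^2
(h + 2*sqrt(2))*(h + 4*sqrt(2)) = h^2 + 6*sqrt(2)*h + 16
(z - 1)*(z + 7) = z^2 + 6*z - 7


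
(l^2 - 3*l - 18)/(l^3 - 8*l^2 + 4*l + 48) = (l + 3)/(l^2 - 2*l - 8)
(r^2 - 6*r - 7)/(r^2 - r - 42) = (r + 1)/(r + 6)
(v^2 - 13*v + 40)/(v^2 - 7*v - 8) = (v - 5)/(v + 1)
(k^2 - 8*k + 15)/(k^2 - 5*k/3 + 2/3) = 3*(k^2 - 8*k + 15)/(3*k^2 - 5*k + 2)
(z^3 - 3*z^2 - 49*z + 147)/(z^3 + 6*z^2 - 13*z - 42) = (z - 7)/(z + 2)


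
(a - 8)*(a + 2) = a^2 - 6*a - 16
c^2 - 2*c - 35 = (c - 7)*(c + 5)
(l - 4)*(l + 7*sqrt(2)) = l^2 - 4*l + 7*sqrt(2)*l - 28*sqrt(2)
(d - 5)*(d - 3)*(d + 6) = d^3 - 2*d^2 - 33*d + 90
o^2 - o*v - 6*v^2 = (o - 3*v)*(o + 2*v)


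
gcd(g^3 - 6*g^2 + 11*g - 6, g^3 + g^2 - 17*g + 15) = g^2 - 4*g + 3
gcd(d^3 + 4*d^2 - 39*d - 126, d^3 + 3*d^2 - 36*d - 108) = d^2 - 3*d - 18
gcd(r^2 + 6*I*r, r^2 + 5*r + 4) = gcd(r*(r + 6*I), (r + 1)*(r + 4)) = 1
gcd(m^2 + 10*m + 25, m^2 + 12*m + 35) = m + 5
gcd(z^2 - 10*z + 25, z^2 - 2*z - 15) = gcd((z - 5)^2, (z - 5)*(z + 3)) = z - 5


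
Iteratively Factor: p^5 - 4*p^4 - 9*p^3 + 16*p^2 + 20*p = (p - 2)*(p^4 - 2*p^3 - 13*p^2 - 10*p) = p*(p - 2)*(p^3 - 2*p^2 - 13*p - 10) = p*(p - 5)*(p - 2)*(p^2 + 3*p + 2) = p*(p - 5)*(p - 2)*(p + 1)*(p + 2)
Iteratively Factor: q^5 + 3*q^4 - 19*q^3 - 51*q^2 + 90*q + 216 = (q - 3)*(q^4 + 6*q^3 - q^2 - 54*q - 72) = (q - 3)*(q + 2)*(q^3 + 4*q^2 - 9*q - 36) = (q - 3)*(q + 2)*(q + 3)*(q^2 + q - 12) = (q - 3)^2*(q + 2)*(q + 3)*(q + 4)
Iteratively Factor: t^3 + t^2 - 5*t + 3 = (t - 1)*(t^2 + 2*t - 3) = (t - 1)^2*(t + 3)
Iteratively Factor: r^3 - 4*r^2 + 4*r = (r)*(r^2 - 4*r + 4) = r*(r - 2)*(r - 2)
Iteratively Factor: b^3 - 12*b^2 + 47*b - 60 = (b - 3)*(b^2 - 9*b + 20) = (b - 5)*(b - 3)*(b - 4)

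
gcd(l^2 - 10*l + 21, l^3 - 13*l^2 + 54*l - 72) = l - 3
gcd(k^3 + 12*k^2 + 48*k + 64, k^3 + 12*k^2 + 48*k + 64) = k^3 + 12*k^2 + 48*k + 64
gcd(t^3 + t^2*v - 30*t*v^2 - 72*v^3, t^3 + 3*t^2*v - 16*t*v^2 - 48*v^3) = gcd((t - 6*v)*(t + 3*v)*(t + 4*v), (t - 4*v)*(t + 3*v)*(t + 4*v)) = t^2 + 7*t*v + 12*v^2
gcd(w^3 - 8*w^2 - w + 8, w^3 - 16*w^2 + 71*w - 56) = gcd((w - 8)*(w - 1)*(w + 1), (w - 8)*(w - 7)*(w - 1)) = w^2 - 9*w + 8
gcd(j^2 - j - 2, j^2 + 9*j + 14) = 1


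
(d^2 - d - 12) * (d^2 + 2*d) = d^4 + d^3 - 14*d^2 - 24*d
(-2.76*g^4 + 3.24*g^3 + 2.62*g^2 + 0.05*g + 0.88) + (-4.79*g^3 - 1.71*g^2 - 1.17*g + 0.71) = -2.76*g^4 - 1.55*g^3 + 0.91*g^2 - 1.12*g + 1.59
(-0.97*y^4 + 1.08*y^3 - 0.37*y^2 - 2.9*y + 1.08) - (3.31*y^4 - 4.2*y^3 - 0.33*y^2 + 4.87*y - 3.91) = -4.28*y^4 + 5.28*y^3 - 0.04*y^2 - 7.77*y + 4.99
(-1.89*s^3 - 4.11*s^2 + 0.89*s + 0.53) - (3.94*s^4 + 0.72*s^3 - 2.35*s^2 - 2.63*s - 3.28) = -3.94*s^4 - 2.61*s^3 - 1.76*s^2 + 3.52*s + 3.81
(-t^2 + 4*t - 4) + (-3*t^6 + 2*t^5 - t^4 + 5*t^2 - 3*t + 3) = -3*t^6 + 2*t^5 - t^4 + 4*t^2 + t - 1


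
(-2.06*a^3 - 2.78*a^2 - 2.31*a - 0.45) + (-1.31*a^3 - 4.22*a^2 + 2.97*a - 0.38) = -3.37*a^3 - 7.0*a^2 + 0.66*a - 0.83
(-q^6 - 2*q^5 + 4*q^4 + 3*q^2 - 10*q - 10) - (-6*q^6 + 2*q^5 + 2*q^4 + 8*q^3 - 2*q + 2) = 5*q^6 - 4*q^5 + 2*q^4 - 8*q^3 + 3*q^2 - 8*q - 12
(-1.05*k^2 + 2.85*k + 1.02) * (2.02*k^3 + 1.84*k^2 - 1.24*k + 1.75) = -2.121*k^5 + 3.825*k^4 + 8.6064*k^3 - 3.4947*k^2 + 3.7227*k + 1.785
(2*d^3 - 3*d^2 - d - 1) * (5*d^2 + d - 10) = 10*d^5 - 13*d^4 - 28*d^3 + 24*d^2 + 9*d + 10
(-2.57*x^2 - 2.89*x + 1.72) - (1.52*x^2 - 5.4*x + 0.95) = -4.09*x^2 + 2.51*x + 0.77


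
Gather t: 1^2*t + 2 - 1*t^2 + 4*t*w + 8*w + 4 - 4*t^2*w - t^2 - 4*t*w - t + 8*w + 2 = t^2*(-4*w - 2) + 16*w + 8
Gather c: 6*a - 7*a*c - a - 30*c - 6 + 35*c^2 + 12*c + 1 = 5*a + 35*c^2 + c*(-7*a - 18) - 5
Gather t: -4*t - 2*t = -6*t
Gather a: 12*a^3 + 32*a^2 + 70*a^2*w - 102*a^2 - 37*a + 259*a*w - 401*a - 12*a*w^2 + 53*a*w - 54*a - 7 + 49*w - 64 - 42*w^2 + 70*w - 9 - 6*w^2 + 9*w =12*a^3 + a^2*(70*w - 70) + a*(-12*w^2 + 312*w - 492) - 48*w^2 + 128*w - 80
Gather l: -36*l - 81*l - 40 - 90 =-117*l - 130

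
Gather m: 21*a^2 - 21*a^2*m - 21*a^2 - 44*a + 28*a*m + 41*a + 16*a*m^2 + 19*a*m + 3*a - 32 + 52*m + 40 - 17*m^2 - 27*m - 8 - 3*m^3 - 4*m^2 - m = -3*m^3 + m^2*(16*a - 21) + m*(-21*a^2 + 47*a + 24)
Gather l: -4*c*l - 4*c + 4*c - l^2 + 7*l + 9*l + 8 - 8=-l^2 + l*(16 - 4*c)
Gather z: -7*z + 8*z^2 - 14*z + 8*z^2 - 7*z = 16*z^2 - 28*z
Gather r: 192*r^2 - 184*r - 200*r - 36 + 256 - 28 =192*r^2 - 384*r + 192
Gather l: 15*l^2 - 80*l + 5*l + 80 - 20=15*l^2 - 75*l + 60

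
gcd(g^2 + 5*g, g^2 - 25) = g + 5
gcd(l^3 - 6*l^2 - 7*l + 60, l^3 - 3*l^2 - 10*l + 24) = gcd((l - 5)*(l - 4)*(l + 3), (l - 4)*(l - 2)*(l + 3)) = l^2 - l - 12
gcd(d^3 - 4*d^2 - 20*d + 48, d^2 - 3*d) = 1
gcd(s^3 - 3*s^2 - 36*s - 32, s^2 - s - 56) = s - 8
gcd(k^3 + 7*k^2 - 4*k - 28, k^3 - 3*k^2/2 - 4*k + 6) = k^2 - 4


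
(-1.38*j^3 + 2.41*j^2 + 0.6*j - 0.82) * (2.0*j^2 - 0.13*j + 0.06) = -2.76*j^5 + 4.9994*j^4 + 0.8039*j^3 - 1.5734*j^2 + 0.1426*j - 0.0492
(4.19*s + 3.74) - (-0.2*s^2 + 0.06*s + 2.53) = 0.2*s^2 + 4.13*s + 1.21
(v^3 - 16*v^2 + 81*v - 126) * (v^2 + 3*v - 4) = v^5 - 13*v^4 + 29*v^3 + 181*v^2 - 702*v + 504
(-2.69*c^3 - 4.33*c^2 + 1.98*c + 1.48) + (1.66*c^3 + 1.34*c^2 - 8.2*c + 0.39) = -1.03*c^3 - 2.99*c^2 - 6.22*c + 1.87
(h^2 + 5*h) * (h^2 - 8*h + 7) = h^4 - 3*h^3 - 33*h^2 + 35*h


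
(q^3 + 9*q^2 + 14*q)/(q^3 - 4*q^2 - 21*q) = (q^2 + 9*q + 14)/(q^2 - 4*q - 21)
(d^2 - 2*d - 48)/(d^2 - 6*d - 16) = (d + 6)/(d + 2)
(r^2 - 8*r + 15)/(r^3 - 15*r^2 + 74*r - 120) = (r - 3)/(r^2 - 10*r + 24)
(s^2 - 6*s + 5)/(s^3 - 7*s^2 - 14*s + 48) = (s^2 - 6*s + 5)/(s^3 - 7*s^2 - 14*s + 48)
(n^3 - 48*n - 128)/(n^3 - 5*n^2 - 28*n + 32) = (n + 4)/(n - 1)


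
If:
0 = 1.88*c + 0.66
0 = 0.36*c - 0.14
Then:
No Solution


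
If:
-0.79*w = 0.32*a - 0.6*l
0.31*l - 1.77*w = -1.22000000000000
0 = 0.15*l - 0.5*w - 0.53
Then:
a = 18.51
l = 14.01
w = 3.14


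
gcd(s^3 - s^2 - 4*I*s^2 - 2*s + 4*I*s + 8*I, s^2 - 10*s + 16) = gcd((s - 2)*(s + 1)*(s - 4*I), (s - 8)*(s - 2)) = s - 2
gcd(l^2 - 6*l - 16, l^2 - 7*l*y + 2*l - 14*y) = l + 2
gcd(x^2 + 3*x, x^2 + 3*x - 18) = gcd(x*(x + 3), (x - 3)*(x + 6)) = 1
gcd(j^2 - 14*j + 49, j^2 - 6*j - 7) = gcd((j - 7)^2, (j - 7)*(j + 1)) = j - 7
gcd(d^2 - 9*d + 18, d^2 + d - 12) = d - 3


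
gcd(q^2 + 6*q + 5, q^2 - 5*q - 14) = 1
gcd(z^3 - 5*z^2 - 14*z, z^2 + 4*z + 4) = z + 2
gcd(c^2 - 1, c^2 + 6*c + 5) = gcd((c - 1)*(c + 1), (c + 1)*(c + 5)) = c + 1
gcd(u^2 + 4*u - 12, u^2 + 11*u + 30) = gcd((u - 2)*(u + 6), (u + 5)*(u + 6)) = u + 6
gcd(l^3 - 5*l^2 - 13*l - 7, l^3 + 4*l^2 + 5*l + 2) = l^2 + 2*l + 1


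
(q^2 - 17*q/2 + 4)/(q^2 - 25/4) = 2*(2*q^2 - 17*q + 8)/(4*q^2 - 25)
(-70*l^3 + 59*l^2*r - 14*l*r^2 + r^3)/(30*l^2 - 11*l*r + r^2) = (14*l^2 - 9*l*r + r^2)/(-6*l + r)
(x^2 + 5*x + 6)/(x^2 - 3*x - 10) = (x + 3)/(x - 5)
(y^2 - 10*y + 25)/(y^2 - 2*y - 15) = (y - 5)/(y + 3)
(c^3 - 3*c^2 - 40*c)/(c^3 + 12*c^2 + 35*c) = (c - 8)/(c + 7)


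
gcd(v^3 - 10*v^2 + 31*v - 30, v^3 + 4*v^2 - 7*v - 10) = v - 2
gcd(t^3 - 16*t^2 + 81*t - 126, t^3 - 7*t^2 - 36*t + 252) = t^2 - 13*t + 42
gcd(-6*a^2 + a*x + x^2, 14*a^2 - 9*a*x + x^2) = -2*a + x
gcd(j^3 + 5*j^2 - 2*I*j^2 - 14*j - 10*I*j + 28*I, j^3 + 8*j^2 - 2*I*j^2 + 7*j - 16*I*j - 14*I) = j^2 + j*(7 - 2*I) - 14*I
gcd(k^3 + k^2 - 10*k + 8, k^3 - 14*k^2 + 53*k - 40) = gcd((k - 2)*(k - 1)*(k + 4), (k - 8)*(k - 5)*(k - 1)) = k - 1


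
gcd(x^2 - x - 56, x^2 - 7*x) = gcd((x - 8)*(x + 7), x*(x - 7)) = 1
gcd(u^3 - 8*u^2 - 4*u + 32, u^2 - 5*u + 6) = u - 2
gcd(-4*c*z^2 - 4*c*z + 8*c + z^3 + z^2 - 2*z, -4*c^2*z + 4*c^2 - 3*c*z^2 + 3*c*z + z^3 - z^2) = -4*c*z + 4*c + z^2 - z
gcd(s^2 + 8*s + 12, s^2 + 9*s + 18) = s + 6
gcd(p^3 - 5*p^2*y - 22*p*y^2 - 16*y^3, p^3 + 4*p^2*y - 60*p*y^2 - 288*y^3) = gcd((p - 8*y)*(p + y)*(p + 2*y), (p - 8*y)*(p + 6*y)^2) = -p + 8*y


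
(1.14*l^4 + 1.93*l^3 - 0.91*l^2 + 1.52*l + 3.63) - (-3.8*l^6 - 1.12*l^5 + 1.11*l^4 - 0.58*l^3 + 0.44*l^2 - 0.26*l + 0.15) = 3.8*l^6 + 1.12*l^5 + 0.0299999999999998*l^4 + 2.51*l^3 - 1.35*l^2 + 1.78*l + 3.48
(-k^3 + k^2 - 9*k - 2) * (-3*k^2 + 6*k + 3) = 3*k^5 - 9*k^4 + 30*k^3 - 45*k^2 - 39*k - 6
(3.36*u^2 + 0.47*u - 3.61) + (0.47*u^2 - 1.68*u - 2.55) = 3.83*u^2 - 1.21*u - 6.16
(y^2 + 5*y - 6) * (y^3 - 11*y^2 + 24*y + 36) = y^5 - 6*y^4 - 37*y^3 + 222*y^2 + 36*y - 216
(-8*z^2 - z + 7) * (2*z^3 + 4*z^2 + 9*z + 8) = -16*z^5 - 34*z^4 - 62*z^3 - 45*z^2 + 55*z + 56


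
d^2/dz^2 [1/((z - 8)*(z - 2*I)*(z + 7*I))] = (12*z^4 + z^3*(-128 + 80*I) + z^2*(318 - 720*I) + z*(1200 + 2340*I) - 4600 - 1120*I)/(z^9 + z^8*(-24 + 15*I) + z^7*(159 - 360*I) + z^6*(280 + 3175*I) + z^5*(-6798 - 14760*I) + z^4*(27984 + 59580*I) + z^3*(-85960 - 221600*I) + z^2*(170688 + 564480*I) + z*(526848 - 1505280*I) - 1404928)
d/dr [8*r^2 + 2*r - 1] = 16*r + 2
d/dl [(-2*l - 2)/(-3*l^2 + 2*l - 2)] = 2*(-3*l^2 - 6*l + 4)/(9*l^4 - 12*l^3 + 16*l^2 - 8*l + 4)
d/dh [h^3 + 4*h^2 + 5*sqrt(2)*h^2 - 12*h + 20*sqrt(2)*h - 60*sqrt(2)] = 3*h^2 + 8*h + 10*sqrt(2)*h - 12 + 20*sqrt(2)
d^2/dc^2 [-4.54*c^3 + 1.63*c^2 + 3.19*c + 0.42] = 3.26 - 27.24*c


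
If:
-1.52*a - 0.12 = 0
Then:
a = -0.08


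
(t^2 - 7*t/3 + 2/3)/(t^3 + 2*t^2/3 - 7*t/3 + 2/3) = (t - 2)/(t^2 + t - 2)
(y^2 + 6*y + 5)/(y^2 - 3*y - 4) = (y + 5)/(y - 4)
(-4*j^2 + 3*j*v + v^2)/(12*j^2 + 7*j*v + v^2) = (-j + v)/(3*j + v)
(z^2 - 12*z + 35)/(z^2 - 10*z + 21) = (z - 5)/(z - 3)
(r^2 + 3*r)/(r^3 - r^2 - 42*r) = (r + 3)/(r^2 - r - 42)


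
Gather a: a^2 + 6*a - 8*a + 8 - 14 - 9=a^2 - 2*a - 15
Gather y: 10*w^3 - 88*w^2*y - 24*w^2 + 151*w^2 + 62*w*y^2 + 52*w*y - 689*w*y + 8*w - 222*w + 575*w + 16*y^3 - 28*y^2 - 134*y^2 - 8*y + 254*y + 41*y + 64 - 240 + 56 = 10*w^3 + 127*w^2 + 361*w + 16*y^3 + y^2*(62*w - 162) + y*(-88*w^2 - 637*w + 287) - 120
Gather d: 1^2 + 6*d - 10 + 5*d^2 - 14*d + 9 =5*d^2 - 8*d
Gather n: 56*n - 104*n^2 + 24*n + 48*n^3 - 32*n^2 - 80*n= 48*n^3 - 136*n^2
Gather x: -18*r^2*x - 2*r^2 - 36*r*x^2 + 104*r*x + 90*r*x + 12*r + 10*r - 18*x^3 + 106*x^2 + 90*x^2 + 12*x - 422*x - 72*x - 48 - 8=-2*r^2 + 22*r - 18*x^3 + x^2*(196 - 36*r) + x*(-18*r^2 + 194*r - 482) - 56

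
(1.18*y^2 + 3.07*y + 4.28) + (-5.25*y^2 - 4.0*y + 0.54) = -4.07*y^2 - 0.93*y + 4.82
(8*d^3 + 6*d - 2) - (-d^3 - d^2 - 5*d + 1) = 9*d^3 + d^2 + 11*d - 3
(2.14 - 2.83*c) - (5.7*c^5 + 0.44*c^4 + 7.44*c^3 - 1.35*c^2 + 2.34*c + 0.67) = -5.7*c^5 - 0.44*c^4 - 7.44*c^3 + 1.35*c^2 - 5.17*c + 1.47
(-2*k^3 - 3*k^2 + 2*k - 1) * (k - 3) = -2*k^4 + 3*k^3 + 11*k^2 - 7*k + 3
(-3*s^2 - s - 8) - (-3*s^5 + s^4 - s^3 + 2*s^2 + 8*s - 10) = 3*s^5 - s^4 + s^3 - 5*s^2 - 9*s + 2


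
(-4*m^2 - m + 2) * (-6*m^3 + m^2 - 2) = 24*m^5 + 2*m^4 - 13*m^3 + 10*m^2 + 2*m - 4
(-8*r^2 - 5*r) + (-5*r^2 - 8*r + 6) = -13*r^2 - 13*r + 6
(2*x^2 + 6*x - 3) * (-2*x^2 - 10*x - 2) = -4*x^4 - 32*x^3 - 58*x^2 + 18*x + 6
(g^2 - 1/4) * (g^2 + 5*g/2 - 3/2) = g^4 + 5*g^3/2 - 7*g^2/4 - 5*g/8 + 3/8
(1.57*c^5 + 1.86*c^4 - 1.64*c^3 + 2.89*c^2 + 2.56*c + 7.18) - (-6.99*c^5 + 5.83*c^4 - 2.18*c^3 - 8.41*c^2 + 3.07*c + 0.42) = 8.56*c^5 - 3.97*c^4 + 0.54*c^3 + 11.3*c^2 - 0.51*c + 6.76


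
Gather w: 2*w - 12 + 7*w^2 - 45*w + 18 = 7*w^2 - 43*w + 6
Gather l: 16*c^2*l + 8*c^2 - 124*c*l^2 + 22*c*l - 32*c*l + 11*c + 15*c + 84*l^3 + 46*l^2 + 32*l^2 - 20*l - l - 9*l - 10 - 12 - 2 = 8*c^2 + 26*c + 84*l^3 + l^2*(78 - 124*c) + l*(16*c^2 - 10*c - 30) - 24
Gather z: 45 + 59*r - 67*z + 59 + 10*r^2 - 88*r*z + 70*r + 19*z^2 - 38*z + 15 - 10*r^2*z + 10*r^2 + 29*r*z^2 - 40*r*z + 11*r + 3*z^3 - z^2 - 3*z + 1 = 20*r^2 + 140*r + 3*z^3 + z^2*(29*r + 18) + z*(-10*r^2 - 128*r - 108) + 120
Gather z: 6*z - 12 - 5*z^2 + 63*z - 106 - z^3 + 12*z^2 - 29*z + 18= -z^3 + 7*z^2 + 40*z - 100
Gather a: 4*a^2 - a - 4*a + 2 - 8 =4*a^2 - 5*a - 6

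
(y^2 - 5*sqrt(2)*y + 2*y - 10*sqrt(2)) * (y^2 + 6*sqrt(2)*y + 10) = y^4 + sqrt(2)*y^3 + 2*y^3 - 50*y^2 + 2*sqrt(2)*y^2 - 100*y - 50*sqrt(2)*y - 100*sqrt(2)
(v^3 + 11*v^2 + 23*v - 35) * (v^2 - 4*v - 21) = v^5 + 7*v^4 - 42*v^3 - 358*v^2 - 343*v + 735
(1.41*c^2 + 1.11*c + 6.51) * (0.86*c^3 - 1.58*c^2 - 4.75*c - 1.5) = 1.2126*c^5 - 1.2732*c^4 - 2.8527*c^3 - 17.6733*c^2 - 32.5875*c - 9.765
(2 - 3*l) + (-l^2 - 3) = -l^2 - 3*l - 1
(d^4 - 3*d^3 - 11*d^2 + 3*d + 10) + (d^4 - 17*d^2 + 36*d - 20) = 2*d^4 - 3*d^3 - 28*d^2 + 39*d - 10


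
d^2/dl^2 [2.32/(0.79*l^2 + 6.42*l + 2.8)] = (-2.895824*l^2 - 23.533152*l + 2.32*(1.58*l + 6.42)*(3.16*l + 12.84) - 10.26368)/(0.79*l^2 + 6.42*l + 2.8)^3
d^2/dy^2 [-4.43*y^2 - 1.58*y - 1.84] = -8.86000000000000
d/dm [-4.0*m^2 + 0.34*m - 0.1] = 0.34 - 8.0*m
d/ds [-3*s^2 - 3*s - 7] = -6*s - 3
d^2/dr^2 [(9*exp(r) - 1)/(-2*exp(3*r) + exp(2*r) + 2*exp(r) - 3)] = (-144*exp(6*r) + 90*exp(5*r) - 175*exp(4*r) + 716*exp(3*r) - 210*exp(2*r) - 38*exp(r) - 75)*exp(r)/(8*exp(9*r) - 12*exp(8*r) - 18*exp(7*r) + 59*exp(6*r) - 18*exp(5*r) - 75*exp(4*r) + 82*exp(3*r) + 9*exp(2*r) - 54*exp(r) + 27)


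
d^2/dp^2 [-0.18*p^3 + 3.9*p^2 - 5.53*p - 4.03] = 7.8 - 1.08*p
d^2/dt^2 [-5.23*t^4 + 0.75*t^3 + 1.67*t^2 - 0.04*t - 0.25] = -62.76*t^2 + 4.5*t + 3.34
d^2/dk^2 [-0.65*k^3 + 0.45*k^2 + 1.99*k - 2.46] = 0.9 - 3.9*k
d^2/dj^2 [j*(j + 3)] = 2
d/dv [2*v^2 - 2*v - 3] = 4*v - 2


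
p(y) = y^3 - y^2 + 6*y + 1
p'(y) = 3*y^2 - 2*y + 6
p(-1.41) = -12.25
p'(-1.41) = 14.78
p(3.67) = 58.98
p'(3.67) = 39.07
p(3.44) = 50.51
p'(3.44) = 34.62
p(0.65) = 4.75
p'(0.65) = 5.97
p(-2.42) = -33.55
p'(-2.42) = 28.41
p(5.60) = 178.86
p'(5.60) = 88.88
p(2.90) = 34.38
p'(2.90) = 25.43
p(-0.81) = -5.05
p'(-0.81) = 9.59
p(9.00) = 703.00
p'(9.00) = 231.00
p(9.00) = 703.00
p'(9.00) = 231.00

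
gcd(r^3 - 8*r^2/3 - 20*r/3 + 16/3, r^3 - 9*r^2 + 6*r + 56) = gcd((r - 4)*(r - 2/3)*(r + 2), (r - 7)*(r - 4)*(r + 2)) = r^2 - 2*r - 8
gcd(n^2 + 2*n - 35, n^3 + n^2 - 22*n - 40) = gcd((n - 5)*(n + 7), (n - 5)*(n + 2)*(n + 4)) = n - 5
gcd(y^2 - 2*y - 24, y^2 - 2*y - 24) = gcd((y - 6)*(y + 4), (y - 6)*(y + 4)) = y^2 - 2*y - 24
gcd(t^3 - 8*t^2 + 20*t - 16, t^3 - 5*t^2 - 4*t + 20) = t - 2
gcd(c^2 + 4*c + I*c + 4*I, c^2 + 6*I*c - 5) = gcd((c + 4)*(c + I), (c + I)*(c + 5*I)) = c + I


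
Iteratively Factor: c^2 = (c)*(c)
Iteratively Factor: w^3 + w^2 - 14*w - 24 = (w + 2)*(w^2 - w - 12) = (w + 2)*(w + 3)*(w - 4)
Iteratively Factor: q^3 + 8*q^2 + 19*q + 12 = (q + 1)*(q^2 + 7*q + 12) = (q + 1)*(q + 4)*(q + 3)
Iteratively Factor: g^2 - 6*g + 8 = (g - 2)*(g - 4)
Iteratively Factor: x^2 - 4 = (x + 2)*(x - 2)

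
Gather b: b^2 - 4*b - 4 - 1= b^2 - 4*b - 5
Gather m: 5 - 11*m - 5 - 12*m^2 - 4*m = -12*m^2 - 15*m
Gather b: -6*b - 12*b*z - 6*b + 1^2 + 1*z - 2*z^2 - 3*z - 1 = b*(-12*z - 12) - 2*z^2 - 2*z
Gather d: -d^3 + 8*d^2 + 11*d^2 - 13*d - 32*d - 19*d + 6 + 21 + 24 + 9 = -d^3 + 19*d^2 - 64*d + 60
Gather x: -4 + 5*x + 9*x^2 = 9*x^2 + 5*x - 4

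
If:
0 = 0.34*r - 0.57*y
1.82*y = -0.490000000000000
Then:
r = -0.45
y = -0.27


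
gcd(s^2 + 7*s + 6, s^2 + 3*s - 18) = s + 6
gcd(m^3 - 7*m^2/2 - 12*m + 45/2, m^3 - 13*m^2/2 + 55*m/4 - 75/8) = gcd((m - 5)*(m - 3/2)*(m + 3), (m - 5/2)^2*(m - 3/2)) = m - 3/2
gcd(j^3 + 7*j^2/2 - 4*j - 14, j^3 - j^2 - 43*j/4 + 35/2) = j^2 + 3*j/2 - 7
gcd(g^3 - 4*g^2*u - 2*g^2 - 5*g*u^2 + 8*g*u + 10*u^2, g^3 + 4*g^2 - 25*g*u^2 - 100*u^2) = -g + 5*u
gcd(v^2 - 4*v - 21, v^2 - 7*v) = v - 7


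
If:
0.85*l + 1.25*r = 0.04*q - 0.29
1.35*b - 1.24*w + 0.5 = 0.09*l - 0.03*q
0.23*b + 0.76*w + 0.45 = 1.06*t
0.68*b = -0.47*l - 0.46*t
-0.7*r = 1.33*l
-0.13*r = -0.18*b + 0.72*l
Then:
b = -0.32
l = -0.12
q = 11.95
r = 0.23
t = 0.60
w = 0.35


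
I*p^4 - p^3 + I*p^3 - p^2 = p^2*(p + I)*(I*p + I)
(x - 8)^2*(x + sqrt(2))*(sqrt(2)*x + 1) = sqrt(2)*x^4 - 16*sqrt(2)*x^3 + 3*x^3 - 48*x^2 + 65*sqrt(2)*x^2 - 16*sqrt(2)*x + 192*x + 64*sqrt(2)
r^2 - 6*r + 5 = (r - 5)*(r - 1)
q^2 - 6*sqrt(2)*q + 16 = (q - 4*sqrt(2))*(q - 2*sqrt(2))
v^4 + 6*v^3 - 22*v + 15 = (v - 1)^2*(v + 3)*(v + 5)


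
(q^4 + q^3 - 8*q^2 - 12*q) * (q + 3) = q^5 + 4*q^4 - 5*q^3 - 36*q^2 - 36*q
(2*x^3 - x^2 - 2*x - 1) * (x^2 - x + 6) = 2*x^5 - 3*x^4 + 11*x^3 - 5*x^2 - 11*x - 6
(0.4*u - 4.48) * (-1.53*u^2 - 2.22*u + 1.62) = -0.612*u^3 + 5.9664*u^2 + 10.5936*u - 7.2576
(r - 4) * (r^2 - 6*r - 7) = r^3 - 10*r^2 + 17*r + 28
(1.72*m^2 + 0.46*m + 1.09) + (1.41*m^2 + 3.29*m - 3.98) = 3.13*m^2 + 3.75*m - 2.89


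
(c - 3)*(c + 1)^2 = c^3 - c^2 - 5*c - 3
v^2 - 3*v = v*(v - 3)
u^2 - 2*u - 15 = (u - 5)*(u + 3)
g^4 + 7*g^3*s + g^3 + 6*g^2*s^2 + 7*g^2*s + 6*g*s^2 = g*(g + 1)*(g + s)*(g + 6*s)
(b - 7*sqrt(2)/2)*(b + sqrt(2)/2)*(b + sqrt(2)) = b^3 - 2*sqrt(2)*b^2 - 19*b/2 - 7*sqrt(2)/2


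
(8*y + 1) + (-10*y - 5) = -2*y - 4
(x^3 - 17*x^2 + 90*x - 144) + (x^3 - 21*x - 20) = 2*x^3 - 17*x^2 + 69*x - 164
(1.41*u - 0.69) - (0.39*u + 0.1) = 1.02*u - 0.79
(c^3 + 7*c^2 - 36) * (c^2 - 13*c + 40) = c^5 - 6*c^4 - 51*c^3 + 244*c^2 + 468*c - 1440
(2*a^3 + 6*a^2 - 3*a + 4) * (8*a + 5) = 16*a^4 + 58*a^3 + 6*a^2 + 17*a + 20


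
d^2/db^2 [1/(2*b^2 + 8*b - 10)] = (-b^2 - 4*b + 4*(b + 2)^2 + 5)/(b^2 + 4*b - 5)^3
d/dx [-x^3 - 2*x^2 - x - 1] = -3*x^2 - 4*x - 1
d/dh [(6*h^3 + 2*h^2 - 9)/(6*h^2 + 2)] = h*(9*h^3 + 9*h + 29)/(9*h^4 + 6*h^2 + 1)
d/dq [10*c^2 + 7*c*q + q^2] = 7*c + 2*q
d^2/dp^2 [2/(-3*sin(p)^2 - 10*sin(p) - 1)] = 4*(18*sin(p)^4 + 45*sin(p)^3 + 17*sin(p)^2 - 95*sin(p) - 97)/(3*sin(p)^2 + 10*sin(p) + 1)^3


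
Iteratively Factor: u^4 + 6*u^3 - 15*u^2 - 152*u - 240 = (u + 4)*(u^3 + 2*u^2 - 23*u - 60) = (u + 3)*(u + 4)*(u^2 - u - 20) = (u + 3)*(u + 4)^2*(u - 5)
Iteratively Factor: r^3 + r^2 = (r)*(r^2 + r) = r^2*(r + 1)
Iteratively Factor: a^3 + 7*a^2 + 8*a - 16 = (a + 4)*(a^2 + 3*a - 4) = (a + 4)^2*(a - 1)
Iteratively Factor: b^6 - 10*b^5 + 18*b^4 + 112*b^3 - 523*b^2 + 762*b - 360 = (b + 4)*(b^5 - 14*b^4 + 74*b^3 - 184*b^2 + 213*b - 90) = (b - 3)*(b + 4)*(b^4 - 11*b^3 + 41*b^2 - 61*b + 30) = (b - 5)*(b - 3)*(b + 4)*(b^3 - 6*b^2 + 11*b - 6) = (b - 5)*(b - 3)^2*(b + 4)*(b^2 - 3*b + 2) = (b - 5)*(b - 3)^2*(b - 1)*(b + 4)*(b - 2)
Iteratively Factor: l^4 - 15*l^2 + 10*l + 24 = (l + 1)*(l^3 - l^2 - 14*l + 24) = (l - 3)*(l + 1)*(l^2 + 2*l - 8) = (l - 3)*(l - 2)*(l + 1)*(l + 4)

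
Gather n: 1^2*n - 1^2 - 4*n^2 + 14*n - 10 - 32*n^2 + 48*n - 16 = -36*n^2 + 63*n - 27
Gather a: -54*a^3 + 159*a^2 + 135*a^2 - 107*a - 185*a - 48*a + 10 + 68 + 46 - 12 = -54*a^3 + 294*a^2 - 340*a + 112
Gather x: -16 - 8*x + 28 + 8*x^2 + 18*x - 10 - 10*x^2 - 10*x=2 - 2*x^2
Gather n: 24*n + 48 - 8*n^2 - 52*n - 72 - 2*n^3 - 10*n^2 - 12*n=-2*n^3 - 18*n^2 - 40*n - 24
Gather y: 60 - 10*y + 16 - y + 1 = 77 - 11*y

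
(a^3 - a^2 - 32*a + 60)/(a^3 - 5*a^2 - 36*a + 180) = (a - 2)/(a - 6)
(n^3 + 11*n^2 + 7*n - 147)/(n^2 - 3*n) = n + 14 + 49/n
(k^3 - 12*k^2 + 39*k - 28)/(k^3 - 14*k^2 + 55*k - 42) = (k - 4)/(k - 6)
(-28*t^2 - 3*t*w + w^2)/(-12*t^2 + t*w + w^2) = (7*t - w)/(3*t - w)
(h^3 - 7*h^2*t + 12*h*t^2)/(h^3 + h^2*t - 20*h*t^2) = (h - 3*t)/(h + 5*t)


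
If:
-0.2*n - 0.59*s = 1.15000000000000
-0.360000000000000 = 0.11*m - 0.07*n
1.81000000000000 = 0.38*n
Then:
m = -0.24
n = 4.76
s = -3.56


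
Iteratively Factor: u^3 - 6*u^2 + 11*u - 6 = (u - 1)*(u^2 - 5*u + 6) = (u - 2)*(u - 1)*(u - 3)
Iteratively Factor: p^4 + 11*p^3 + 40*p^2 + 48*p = (p + 4)*(p^3 + 7*p^2 + 12*p) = (p + 3)*(p + 4)*(p^2 + 4*p) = p*(p + 3)*(p + 4)*(p + 4)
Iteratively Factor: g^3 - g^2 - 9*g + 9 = (g - 3)*(g^2 + 2*g - 3) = (g - 3)*(g + 3)*(g - 1)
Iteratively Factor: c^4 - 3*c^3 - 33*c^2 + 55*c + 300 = (c + 3)*(c^3 - 6*c^2 - 15*c + 100) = (c - 5)*(c + 3)*(c^2 - c - 20) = (c - 5)^2*(c + 3)*(c + 4)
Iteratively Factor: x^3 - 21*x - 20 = (x - 5)*(x^2 + 5*x + 4) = (x - 5)*(x + 4)*(x + 1)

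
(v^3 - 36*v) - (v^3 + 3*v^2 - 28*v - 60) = -3*v^2 - 8*v + 60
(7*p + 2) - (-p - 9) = 8*p + 11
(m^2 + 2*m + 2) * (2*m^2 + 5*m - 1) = 2*m^4 + 9*m^3 + 13*m^2 + 8*m - 2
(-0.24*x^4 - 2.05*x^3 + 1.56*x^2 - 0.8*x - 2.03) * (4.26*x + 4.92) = -1.0224*x^5 - 9.9138*x^4 - 3.4404*x^3 + 4.2672*x^2 - 12.5838*x - 9.9876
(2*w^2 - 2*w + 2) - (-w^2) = 3*w^2 - 2*w + 2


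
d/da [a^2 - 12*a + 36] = 2*a - 12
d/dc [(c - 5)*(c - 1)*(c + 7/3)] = 3*c^2 - 22*c/3 - 9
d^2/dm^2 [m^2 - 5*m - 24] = 2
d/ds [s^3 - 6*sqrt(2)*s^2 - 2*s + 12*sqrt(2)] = 3*s^2 - 12*sqrt(2)*s - 2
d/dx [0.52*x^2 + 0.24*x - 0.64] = 1.04*x + 0.24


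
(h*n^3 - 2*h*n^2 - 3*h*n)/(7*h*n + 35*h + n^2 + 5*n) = h*n*(n^2 - 2*n - 3)/(7*h*n + 35*h + n^2 + 5*n)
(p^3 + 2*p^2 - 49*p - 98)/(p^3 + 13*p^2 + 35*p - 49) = (p^2 - 5*p - 14)/(p^2 + 6*p - 7)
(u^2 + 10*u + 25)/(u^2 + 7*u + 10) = (u + 5)/(u + 2)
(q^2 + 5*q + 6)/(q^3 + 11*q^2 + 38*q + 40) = (q + 3)/(q^2 + 9*q + 20)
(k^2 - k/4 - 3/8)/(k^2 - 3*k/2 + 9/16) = 2*(2*k + 1)/(4*k - 3)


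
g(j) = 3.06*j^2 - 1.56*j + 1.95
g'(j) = 6.12*j - 1.56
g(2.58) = 18.29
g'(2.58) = 14.23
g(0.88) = 2.95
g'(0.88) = 3.83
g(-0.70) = 4.54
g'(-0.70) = -5.84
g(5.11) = 73.88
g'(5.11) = 29.71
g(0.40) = 1.82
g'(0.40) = 0.89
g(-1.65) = 12.85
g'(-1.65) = -11.66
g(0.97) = 3.32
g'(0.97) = 4.38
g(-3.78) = 51.57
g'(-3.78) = -24.69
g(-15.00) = 713.85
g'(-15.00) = -93.36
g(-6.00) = 121.47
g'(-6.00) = -38.28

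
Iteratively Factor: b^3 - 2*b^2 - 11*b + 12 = (b - 4)*(b^2 + 2*b - 3) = (b - 4)*(b + 3)*(b - 1)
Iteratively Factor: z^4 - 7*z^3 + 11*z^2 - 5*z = (z - 1)*(z^3 - 6*z^2 + 5*z) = (z - 5)*(z - 1)*(z^2 - z) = z*(z - 5)*(z - 1)*(z - 1)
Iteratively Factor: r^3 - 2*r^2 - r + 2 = (r - 1)*(r^2 - r - 2) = (r - 1)*(r + 1)*(r - 2)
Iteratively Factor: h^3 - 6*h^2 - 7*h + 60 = (h - 4)*(h^2 - 2*h - 15) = (h - 4)*(h + 3)*(h - 5)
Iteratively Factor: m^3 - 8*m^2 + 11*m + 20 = (m - 4)*(m^2 - 4*m - 5) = (m - 4)*(m + 1)*(m - 5)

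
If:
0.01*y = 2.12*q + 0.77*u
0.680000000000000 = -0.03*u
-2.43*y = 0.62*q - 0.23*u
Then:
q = 8.21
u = -22.67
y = -4.24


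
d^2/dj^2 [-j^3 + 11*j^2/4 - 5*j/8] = 11/2 - 6*j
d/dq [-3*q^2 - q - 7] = -6*q - 1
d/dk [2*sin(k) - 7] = 2*cos(k)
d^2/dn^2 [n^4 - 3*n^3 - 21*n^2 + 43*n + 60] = 12*n^2 - 18*n - 42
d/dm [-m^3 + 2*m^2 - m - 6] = -3*m^2 + 4*m - 1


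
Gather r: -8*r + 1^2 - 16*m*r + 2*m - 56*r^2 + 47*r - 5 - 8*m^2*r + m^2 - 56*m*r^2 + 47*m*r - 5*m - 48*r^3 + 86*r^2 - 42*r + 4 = m^2 - 3*m - 48*r^3 + r^2*(30 - 56*m) + r*(-8*m^2 + 31*m - 3)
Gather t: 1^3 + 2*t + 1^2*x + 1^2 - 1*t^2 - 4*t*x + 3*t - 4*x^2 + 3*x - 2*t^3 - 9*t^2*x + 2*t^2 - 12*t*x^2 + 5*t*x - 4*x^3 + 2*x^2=-2*t^3 + t^2*(1 - 9*x) + t*(-12*x^2 + x + 5) - 4*x^3 - 2*x^2 + 4*x + 2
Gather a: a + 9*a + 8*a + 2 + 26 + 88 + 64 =18*a + 180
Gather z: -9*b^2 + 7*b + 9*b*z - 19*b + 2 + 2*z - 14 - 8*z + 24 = -9*b^2 - 12*b + z*(9*b - 6) + 12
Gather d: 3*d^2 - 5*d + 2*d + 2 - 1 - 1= 3*d^2 - 3*d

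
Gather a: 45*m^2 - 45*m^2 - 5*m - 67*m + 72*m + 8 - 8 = 0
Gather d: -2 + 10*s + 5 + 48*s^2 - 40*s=48*s^2 - 30*s + 3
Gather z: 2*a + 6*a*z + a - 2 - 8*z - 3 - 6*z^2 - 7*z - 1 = 3*a - 6*z^2 + z*(6*a - 15) - 6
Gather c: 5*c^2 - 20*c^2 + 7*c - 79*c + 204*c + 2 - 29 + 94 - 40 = -15*c^2 + 132*c + 27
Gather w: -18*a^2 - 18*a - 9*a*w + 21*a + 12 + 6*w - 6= -18*a^2 + 3*a + w*(6 - 9*a) + 6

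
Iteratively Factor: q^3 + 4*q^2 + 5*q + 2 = (q + 1)*(q^2 + 3*q + 2) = (q + 1)^2*(q + 2)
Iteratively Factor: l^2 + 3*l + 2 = (l + 2)*(l + 1)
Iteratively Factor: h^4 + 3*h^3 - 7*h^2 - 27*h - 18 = (h - 3)*(h^3 + 6*h^2 + 11*h + 6) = (h - 3)*(h + 1)*(h^2 + 5*h + 6) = (h - 3)*(h + 1)*(h + 3)*(h + 2)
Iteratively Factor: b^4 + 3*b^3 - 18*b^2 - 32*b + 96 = (b - 2)*(b^3 + 5*b^2 - 8*b - 48) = (b - 3)*(b - 2)*(b^2 + 8*b + 16) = (b - 3)*(b - 2)*(b + 4)*(b + 4)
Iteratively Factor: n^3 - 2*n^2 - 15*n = (n + 3)*(n^2 - 5*n) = (n - 5)*(n + 3)*(n)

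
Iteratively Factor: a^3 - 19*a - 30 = (a + 3)*(a^2 - 3*a - 10) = (a - 5)*(a + 3)*(a + 2)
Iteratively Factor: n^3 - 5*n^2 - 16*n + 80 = (n - 4)*(n^2 - n - 20) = (n - 5)*(n - 4)*(n + 4)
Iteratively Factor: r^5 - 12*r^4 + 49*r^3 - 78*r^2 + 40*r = (r - 1)*(r^4 - 11*r^3 + 38*r^2 - 40*r) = r*(r - 1)*(r^3 - 11*r^2 + 38*r - 40) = r*(r - 4)*(r - 1)*(r^2 - 7*r + 10) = r*(r - 5)*(r - 4)*(r - 1)*(r - 2)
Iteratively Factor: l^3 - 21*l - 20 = (l + 1)*(l^2 - l - 20) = (l + 1)*(l + 4)*(l - 5)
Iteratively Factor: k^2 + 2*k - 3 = (k + 3)*(k - 1)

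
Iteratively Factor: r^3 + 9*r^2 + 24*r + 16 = (r + 4)*(r^2 + 5*r + 4) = (r + 1)*(r + 4)*(r + 4)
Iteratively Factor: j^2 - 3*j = (j)*(j - 3)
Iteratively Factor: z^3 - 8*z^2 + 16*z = (z - 4)*(z^2 - 4*z) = z*(z - 4)*(z - 4)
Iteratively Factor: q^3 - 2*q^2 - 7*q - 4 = (q + 1)*(q^2 - 3*q - 4) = (q + 1)^2*(q - 4)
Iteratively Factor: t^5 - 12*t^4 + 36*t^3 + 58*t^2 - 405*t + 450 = (t - 5)*(t^4 - 7*t^3 + t^2 + 63*t - 90) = (t - 5)^2*(t^3 - 2*t^2 - 9*t + 18) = (t - 5)^2*(t + 3)*(t^2 - 5*t + 6) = (t - 5)^2*(t - 3)*(t + 3)*(t - 2)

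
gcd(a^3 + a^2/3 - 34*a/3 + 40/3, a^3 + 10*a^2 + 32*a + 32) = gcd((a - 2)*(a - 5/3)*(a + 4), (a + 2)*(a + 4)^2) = a + 4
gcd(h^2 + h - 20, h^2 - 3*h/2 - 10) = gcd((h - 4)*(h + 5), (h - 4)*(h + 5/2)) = h - 4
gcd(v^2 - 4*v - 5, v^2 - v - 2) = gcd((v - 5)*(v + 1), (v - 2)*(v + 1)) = v + 1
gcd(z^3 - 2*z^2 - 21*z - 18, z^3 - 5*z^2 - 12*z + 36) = z^2 - 3*z - 18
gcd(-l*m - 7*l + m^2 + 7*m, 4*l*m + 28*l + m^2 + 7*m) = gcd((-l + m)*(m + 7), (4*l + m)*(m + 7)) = m + 7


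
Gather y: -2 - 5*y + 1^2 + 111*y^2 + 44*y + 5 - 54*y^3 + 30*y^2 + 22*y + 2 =-54*y^3 + 141*y^2 + 61*y + 6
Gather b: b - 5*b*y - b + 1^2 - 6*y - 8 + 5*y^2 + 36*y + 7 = -5*b*y + 5*y^2 + 30*y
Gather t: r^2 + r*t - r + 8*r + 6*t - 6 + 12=r^2 + 7*r + t*(r + 6) + 6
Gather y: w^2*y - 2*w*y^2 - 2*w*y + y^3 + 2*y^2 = y^3 + y^2*(2 - 2*w) + y*(w^2 - 2*w)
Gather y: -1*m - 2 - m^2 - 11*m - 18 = -m^2 - 12*m - 20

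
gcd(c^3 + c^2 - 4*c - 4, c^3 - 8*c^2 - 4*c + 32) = c^2 - 4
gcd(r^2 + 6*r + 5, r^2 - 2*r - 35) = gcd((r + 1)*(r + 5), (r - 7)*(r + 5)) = r + 5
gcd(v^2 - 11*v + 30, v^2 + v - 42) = v - 6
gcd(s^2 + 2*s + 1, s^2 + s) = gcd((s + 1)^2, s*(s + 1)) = s + 1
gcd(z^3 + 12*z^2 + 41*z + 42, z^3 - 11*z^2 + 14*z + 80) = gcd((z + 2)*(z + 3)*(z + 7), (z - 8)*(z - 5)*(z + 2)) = z + 2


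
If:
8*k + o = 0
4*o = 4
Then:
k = -1/8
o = 1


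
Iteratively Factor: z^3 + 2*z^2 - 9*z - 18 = (z - 3)*(z^2 + 5*z + 6) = (z - 3)*(z + 3)*(z + 2)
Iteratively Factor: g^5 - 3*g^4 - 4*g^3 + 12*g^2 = (g - 3)*(g^4 - 4*g^2) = g*(g - 3)*(g^3 - 4*g) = g*(g - 3)*(g + 2)*(g^2 - 2*g) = g*(g - 3)*(g - 2)*(g + 2)*(g)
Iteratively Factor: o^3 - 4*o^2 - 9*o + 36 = (o + 3)*(o^2 - 7*o + 12) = (o - 4)*(o + 3)*(o - 3)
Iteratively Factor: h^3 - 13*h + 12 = (h - 3)*(h^2 + 3*h - 4) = (h - 3)*(h + 4)*(h - 1)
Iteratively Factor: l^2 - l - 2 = (l - 2)*(l + 1)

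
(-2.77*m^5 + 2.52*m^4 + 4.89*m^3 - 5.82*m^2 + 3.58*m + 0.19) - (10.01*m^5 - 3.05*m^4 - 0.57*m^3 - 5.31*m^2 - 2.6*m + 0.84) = -12.78*m^5 + 5.57*m^4 + 5.46*m^3 - 0.510000000000001*m^2 + 6.18*m - 0.65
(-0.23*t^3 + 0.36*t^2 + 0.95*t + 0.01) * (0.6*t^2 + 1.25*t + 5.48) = -0.138*t^5 - 0.0715*t^4 - 0.2404*t^3 + 3.1663*t^2 + 5.2185*t + 0.0548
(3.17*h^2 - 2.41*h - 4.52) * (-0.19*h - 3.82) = -0.6023*h^3 - 11.6515*h^2 + 10.065*h + 17.2664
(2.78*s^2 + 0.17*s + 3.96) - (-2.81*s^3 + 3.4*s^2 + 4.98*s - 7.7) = 2.81*s^3 - 0.62*s^2 - 4.81*s + 11.66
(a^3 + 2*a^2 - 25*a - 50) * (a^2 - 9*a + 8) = a^5 - 7*a^4 - 35*a^3 + 191*a^2 + 250*a - 400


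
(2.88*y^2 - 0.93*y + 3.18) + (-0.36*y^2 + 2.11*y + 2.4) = 2.52*y^2 + 1.18*y + 5.58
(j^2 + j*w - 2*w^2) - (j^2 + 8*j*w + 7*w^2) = -7*j*w - 9*w^2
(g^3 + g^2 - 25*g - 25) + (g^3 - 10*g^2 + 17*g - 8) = 2*g^3 - 9*g^2 - 8*g - 33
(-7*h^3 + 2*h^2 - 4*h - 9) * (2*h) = -14*h^4 + 4*h^3 - 8*h^2 - 18*h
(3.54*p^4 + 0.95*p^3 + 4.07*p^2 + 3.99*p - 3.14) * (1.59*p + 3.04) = 5.6286*p^5 + 12.2721*p^4 + 9.3593*p^3 + 18.7169*p^2 + 7.137*p - 9.5456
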